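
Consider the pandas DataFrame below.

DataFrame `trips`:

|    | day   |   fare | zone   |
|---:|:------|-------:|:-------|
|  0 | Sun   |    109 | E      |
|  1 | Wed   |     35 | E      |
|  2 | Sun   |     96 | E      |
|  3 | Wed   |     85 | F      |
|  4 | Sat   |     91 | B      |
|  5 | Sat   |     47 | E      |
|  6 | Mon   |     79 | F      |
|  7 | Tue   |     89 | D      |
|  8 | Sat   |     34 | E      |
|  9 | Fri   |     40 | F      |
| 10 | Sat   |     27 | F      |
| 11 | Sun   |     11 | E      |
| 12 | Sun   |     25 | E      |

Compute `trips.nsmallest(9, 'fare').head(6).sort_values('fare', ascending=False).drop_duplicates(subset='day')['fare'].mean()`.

take 9 rows with smallest fare:
    day  fare zone
11  Sun    11    E
12  Sun    25    E
10  Sat    27    F
8   Sat    34    E
1   Wed    35    E
9   Fri    40    F
5   Sat    47    E
6   Mon    79    F
3   Wed    85    F
take first 6 rows:
    day  fare zone
11  Sun    11    E
12  Sun    25    E
10  Sat    27    F
8   Sat    34    E
1   Wed    35    E
9   Fri    40    F
sort by fare descending:
    day  fare zone
9   Fri    40    F
1   Wed    35    E
8   Sat    34    E
10  Sat    27    F
12  Sun    25    E
11  Sun    11    E
drop duplicate day (keep=first):
    day  fare zone
9   Fri    40    F
1   Wed    35    E
8   Sat    34    E
12  Sun    25    E
mean of column 'fare' → 33.5

33.5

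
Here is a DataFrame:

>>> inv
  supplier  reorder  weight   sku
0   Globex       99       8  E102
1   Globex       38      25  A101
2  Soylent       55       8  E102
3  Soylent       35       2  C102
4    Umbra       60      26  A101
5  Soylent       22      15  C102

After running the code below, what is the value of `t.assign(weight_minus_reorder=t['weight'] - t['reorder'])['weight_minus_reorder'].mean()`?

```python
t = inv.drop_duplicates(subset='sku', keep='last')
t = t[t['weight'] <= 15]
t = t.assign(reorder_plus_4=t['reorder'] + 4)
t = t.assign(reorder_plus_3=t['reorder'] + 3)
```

drop duplicate sku (keep=last):
  supplier  reorder  weight   sku
2  Soylent       55       8  E102
4    Umbra       60      26  A101
5  Soylent       22      15  C102
filter rows where weight <= 15:
  supplier  reorder  weight   sku
2  Soylent       55       8  E102
5  Soylent       22      15  C102
add column reorder_plus_4 = t['reorder'] + 4:
  supplier  reorder  weight   sku  reorder_plus_4
2  Soylent       55       8  E102              59
5  Soylent       22      15  C102              26
add column reorder_plus_3 = t['reorder'] + 3:
  supplier  reorder  weight   sku  reorder_plus_4  reorder_plus_3
2  Soylent       55       8  E102              59              58
5  Soylent       22      15  C102              26              25
add column weight_minus_reorder = t['weight'] - t['reorder']:
  supplier  reorder  weight   sku  reorder_plus_4  reorder_plus_3  weight_minus_reorder
2  Soylent       55       8  E102              59              58                   -47
5  Soylent       22      15  C102              26              25                    -7
Finally, mean of column 'weight_minus_reorder' = -27.0.

-27.0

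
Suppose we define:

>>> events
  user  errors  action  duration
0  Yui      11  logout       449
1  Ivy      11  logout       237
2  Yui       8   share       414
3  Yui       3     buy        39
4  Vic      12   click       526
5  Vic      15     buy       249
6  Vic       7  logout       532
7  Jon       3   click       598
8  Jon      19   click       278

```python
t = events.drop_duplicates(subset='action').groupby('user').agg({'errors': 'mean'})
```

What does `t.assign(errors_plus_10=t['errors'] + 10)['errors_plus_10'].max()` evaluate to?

22.0

drop duplicate action (keep=first):
  user  errors  action  duration
0  Yui      11  logout       449
2  Yui       8   share       414
3  Yui       3     buy        39
4  Vic      12   click       526
group by user, mean of errors:
         errors
user           
Vic   12.000000
Yui    7.333333
add column errors_plus_10 = t['errors'] + 10:
         errors  errors_plus_10
user                           
Vic   12.000000       22.000000
Yui    7.333333       17.333333
Taking the max of column 'errors_plus_10' gives 22.0.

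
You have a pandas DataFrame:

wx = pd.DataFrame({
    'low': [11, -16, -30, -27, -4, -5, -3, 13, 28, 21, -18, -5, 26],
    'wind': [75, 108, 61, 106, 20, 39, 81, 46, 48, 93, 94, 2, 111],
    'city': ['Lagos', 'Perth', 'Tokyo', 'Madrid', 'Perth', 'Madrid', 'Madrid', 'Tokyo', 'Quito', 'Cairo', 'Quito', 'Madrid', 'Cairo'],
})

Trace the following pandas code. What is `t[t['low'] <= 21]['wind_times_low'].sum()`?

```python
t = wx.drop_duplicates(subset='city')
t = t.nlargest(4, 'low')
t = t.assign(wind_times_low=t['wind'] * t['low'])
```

drop duplicate city (keep=first):
   low  wind    city
0   11    75   Lagos
1  -16   108   Perth
2  -30    61   Tokyo
3  -27   106  Madrid
8   28    48   Quito
9   21    93   Cairo
take 4 rows with largest low:
   low  wind   city
8   28    48  Quito
9   21    93  Cairo
0   11    75  Lagos
1  -16   108  Perth
add column wind_times_low = t['wind'] * t['low']:
   low  wind   city  wind_times_low
8   28    48  Quito            1344
9   21    93  Cairo            1953
0   11    75  Lagos             825
1  -16   108  Perth           -1728
filter rows where low <= 21:
   low  wind   city  wind_times_low
9   21    93  Cairo            1953
0   11    75  Lagos             825
1  -16   108  Perth           -1728

1050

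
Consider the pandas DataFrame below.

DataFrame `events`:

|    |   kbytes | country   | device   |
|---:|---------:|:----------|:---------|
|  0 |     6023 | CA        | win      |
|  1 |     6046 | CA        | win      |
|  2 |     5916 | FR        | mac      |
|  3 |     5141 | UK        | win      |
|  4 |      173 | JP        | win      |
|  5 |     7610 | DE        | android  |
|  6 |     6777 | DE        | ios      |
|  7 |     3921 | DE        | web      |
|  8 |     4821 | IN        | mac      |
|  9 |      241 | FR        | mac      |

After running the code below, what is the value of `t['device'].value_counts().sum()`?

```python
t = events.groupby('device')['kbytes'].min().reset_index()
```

group by device, min of kbytes:
device
android    7610
ios        6777
mac         241
web        3921
win         173
Name: kbytes, dtype: int64
reset_index():
    device  kbytes
0  android    7610
1      ios    6777
2      mac     241
3      web    3921
4      win     173
value_counts of device:
device
android    1
ios        1
mac        1
web        1
win        1
Name: count, dtype: int64

5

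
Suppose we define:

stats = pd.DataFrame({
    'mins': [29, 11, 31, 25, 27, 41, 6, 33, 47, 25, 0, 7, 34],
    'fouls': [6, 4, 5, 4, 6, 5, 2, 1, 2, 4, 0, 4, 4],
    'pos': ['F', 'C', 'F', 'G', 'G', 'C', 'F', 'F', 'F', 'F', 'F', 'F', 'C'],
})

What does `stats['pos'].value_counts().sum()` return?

13

value_counts of pos:
pos
F    8
C    3
G    2
Name: count, dtype: int64
Finally, sum of the resulting series = 13.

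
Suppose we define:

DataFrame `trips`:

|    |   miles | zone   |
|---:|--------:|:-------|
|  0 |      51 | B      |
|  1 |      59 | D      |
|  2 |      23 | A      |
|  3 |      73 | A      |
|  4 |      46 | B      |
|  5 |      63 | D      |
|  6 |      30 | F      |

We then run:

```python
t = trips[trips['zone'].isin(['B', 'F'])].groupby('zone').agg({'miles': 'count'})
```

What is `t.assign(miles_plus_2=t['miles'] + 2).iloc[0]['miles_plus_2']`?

4

filter rows where zone in ['B', 'F']:
   miles zone
0     51    B
4     46    B
6     30    F
group by zone, count of miles:
      miles
zone       
B         2
F         1
add column miles_plus_2 = t['miles'] + 2:
      miles  miles_plus_2
zone                     
B         2             4
F         1             3
Finally, value at position 0, column 'miles_plus_2' = 4.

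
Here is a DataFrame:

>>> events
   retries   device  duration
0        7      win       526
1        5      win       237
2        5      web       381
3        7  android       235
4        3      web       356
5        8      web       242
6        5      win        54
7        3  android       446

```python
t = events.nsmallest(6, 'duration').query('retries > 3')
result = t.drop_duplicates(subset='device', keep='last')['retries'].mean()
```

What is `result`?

take 6 rows with smallest duration:
   retries   device  duration
6        5      win        54
3        7  android       235
1        5      win       237
5        8      web       242
4        3      web       356
2        5      web       381
filter rows where retries > 3:
   retries   device  duration
6        5      win        54
3        7  android       235
1        5      win       237
5        8      web       242
2        5      web       381
drop duplicate device (keep=last):
   retries   device  duration
3        7  android       235
1        5      win       237
2        5      web       381
Taking the mean of column 'retries' gives 5.66666666667.

5.66666666667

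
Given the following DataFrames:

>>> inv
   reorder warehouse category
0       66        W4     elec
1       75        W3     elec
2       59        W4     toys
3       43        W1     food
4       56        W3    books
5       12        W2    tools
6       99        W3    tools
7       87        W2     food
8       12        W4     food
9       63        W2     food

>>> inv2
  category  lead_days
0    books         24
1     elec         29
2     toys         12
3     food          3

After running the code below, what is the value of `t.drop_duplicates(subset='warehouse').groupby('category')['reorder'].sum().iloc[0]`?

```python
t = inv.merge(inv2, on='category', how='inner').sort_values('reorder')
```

56

merge on 'category' (how='inner') → 8 rows:
   reorder warehouse category  lead_days
0       66        W4     elec         29
1       75        W3     elec         29
2       59        W4     toys         12
3       43        W1     food          3
4       56        W3    books         24
5       87        W2     food          3
6       12        W4     food          3
7       63        W2     food          3
sort by reorder:
   reorder warehouse category  lead_days
6       12        W4     food          3
3       43        W1     food          3
4       56        W3    books         24
2       59        W4     toys         12
7       63        W2     food          3
0       66        W4     elec         29
1       75        W3     elec         29
5       87        W2     food          3
drop duplicate warehouse (keep=first):
   reorder warehouse category  lead_days
6       12        W4     food          3
3       43        W1     food          3
4       56        W3    books         24
7       63        W2     food          3
group by category, sum of reorder:
category
books     56
food     118
Name: reorder, dtype: int64
Then the value at position 0: 56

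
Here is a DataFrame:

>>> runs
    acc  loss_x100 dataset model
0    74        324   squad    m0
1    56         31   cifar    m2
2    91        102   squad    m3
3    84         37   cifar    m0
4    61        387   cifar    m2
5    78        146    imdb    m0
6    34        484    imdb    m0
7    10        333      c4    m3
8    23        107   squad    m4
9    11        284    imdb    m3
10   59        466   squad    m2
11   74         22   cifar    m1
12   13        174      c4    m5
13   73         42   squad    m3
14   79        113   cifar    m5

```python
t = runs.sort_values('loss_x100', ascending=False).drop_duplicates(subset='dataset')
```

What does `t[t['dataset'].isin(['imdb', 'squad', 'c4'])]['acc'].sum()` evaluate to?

103

sort by loss_x100 descending:
    acc  loss_x100 dataset model
6    34        484    imdb    m0
10   59        466   squad    m2
4    61        387   cifar    m2
7    10        333      c4    m3
0    74        324   squad    m0
9    11        284    imdb    m3
12   13        174      c4    m5
5    78        146    imdb    m0
14   79        113   cifar    m5
8    23        107   squad    m4
2    91        102   squad    m3
13   73         42   squad    m3
3    84         37   cifar    m0
1    56         31   cifar    m2
11   74         22   cifar    m1
drop duplicate dataset (keep=first):
    acc  loss_x100 dataset model
6    34        484    imdb    m0
10   59        466   squad    m2
4    61        387   cifar    m2
7    10        333      c4    m3
filter rows where dataset in ['imdb', 'squad', 'c4']:
    acc  loss_x100 dataset model
6    34        484    imdb    m0
10   59        466   squad    m2
7    10        333      c4    m3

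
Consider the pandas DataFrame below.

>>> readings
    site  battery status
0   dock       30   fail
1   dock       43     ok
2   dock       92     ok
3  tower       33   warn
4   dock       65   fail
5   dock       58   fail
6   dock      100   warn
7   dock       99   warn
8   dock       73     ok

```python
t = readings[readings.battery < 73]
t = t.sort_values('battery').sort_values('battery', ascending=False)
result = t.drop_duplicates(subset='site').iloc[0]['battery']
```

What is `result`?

filter rows where battery < 73:
    site  battery status
0   dock       30   fail
1   dock       43     ok
3  tower       33   warn
4   dock       65   fail
5   dock       58   fail
sort by battery:
    site  battery status
0   dock       30   fail
3  tower       33   warn
1   dock       43     ok
5   dock       58   fail
4   dock       65   fail
sort by battery descending:
    site  battery status
4   dock       65   fail
5   dock       58   fail
1   dock       43     ok
3  tower       33   warn
0   dock       30   fail
drop duplicate site (keep=first):
    site  battery status
4   dock       65   fail
3  tower       33   warn
So iloc[0]['battery'] = 65.

65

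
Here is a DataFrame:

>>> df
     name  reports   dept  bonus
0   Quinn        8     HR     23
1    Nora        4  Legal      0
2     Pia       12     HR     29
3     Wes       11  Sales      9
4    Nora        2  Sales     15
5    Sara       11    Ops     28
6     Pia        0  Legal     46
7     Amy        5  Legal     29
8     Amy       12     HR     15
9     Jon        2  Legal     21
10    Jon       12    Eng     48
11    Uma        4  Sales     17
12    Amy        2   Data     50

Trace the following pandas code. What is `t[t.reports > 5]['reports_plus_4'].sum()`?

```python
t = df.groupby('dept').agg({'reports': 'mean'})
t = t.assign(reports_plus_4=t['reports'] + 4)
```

55.3333333333

group by dept, mean of reports:
         reports
dept            
Data    2.000000
Eng    12.000000
HR     10.666667
Legal   2.750000
Ops    11.000000
Sales   5.666667
add column reports_plus_4 = t['reports'] + 4:
         reports  reports_plus_4
dept                            
Data    2.000000        6.000000
Eng    12.000000       16.000000
HR     10.666667       14.666667
Legal   2.750000        6.750000
Ops    11.000000       15.000000
Sales   5.666667        9.666667
filter rows where reports > 5:
         reports  reports_plus_4
dept                            
Eng    12.000000       16.000000
HR     10.666667       14.666667
Ops    11.000000       15.000000
Sales   5.666667        9.666667
Then the sum of column 'reports_plus_4': 55.3333333333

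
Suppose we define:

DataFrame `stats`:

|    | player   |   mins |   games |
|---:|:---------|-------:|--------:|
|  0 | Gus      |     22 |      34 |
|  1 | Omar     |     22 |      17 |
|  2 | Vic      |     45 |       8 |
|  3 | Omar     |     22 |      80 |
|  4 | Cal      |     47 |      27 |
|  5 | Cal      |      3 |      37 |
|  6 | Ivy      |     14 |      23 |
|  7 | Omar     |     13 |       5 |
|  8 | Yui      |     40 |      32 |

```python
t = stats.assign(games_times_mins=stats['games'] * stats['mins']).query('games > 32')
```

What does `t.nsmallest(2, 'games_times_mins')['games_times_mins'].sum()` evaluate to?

859

add column games_times_mins = stats['games'] * stats['mins']:
  player  mins  games  games_times_mins
0    Gus    22     34               748
1   Omar    22     17               374
2    Vic    45      8               360
3   Omar    22     80              1760
4    Cal    47     27              1269
5    Cal     3     37               111
6    Ivy    14     23               322
7   Omar    13      5                65
8    Yui    40     32              1280
filter rows where games > 32:
  player  mins  games  games_times_mins
0    Gus    22     34               748
3   Omar    22     80              1760
5    Cal     3     37               111
take 2 rows with smallest games_times_mins:
  player  mins  games  games_times_mins
5    Cal     3     37               111
0    Gus    22     34               748
Taking the sum of column 'games_times_mins' gives 859.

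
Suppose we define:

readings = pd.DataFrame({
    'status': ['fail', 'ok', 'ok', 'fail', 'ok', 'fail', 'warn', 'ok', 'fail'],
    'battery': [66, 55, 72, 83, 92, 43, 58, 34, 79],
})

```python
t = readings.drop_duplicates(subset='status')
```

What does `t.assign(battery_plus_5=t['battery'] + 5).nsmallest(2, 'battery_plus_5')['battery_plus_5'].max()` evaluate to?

drop duplicate status (keep=first):
  status  battery
0   fail       66
1     ok       55
6   warn       58
add column battery_plus_5 = t['battery'] + 5:
  status  battery  battery_plus_5
0   fail       66              71
1     ok       55              60
6   warn       58              63
take 2 rows with smallest battery_plus_5:
  status  battery  battery_plus_5
1     ok       55              60
6   warn       58              63
Then the max of column 'battery_plus_5': 63

63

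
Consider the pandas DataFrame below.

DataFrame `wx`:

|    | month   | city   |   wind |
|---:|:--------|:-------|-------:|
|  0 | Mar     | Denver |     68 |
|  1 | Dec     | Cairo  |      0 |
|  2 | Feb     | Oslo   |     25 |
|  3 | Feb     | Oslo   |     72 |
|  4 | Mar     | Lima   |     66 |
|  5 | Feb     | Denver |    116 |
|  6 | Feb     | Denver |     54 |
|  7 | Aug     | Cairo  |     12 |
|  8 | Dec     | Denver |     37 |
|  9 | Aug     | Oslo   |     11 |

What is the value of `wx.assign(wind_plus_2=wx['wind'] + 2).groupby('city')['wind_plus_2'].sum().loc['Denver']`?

add column wind_plus_2 = wx['wind'] + 2:
  month    city  wind  wind_plus_2
0   Mar  Denver    68           70
1   Dec   Cairo     0            2
2   Feb    Oslo    25           27
3   Feb    Oslo    72           74
4   Mar    Lima    66           68
5   Feb  Denver   116          118
6   Feb  Denver    54           56
7   Aug   Cairo    12           14
8   Dec  Denver    37           39
9   Aug    Oslo    11           13
group by city, sum of wind_plus_2:
city
Cairo      16
Denver    283
Lima       68
Oslo      114
Name: wind_plus_2, dtype: int64
Finally, value at index 'Denver' = 283.

283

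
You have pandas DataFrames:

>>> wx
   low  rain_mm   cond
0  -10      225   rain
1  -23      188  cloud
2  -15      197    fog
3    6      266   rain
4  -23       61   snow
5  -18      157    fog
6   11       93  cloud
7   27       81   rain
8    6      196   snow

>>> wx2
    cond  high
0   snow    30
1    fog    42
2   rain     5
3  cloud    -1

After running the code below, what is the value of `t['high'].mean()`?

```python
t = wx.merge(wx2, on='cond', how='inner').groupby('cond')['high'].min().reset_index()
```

merge on 'cond' (how='inner') → 9 rows:
   low  rain_mm   cond  high
0  -10      225   rain     5
1  -23      188  cloud    -1
2  -15      197    fog    42
3    6      266   rain     5
4  -23       61   snow    30
5  -18      157    fog    42
6   11       93  cloud    -1
7   27       81   rain     5
8    6      196   snow    30
group by cond, min of high:
cond
cloud    -1
fog      42
rain      5
snow     30
Name: high, dtype: int64
reset_index():
    cond  high
0  cloud    -1
1    fog    42
2   rain     5
3   snow    30
mean of column 'high' → 19.0

19.0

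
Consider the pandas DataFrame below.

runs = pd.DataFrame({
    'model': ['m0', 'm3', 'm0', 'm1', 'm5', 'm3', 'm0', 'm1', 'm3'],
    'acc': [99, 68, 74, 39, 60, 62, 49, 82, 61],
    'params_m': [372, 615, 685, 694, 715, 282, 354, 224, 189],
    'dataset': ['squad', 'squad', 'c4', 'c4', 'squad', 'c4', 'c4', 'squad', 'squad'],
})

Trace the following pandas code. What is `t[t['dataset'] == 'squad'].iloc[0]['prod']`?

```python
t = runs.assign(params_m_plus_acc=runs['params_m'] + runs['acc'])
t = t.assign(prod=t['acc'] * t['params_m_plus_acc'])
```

add column params_m_plus_acc = runs['params_m'] + runs['acc']:
  model  acc  params_m dataset  params_m_plus_acc
0    m0   99       372   squad                471
1    m3   68       615   squad                683
2    m0   74       685      c4                759
3    m1   39       694      c4                733
4    m5   60       715   squad                775
5    m3   62       282      c4                344
6    m0   49       354      c4                403
7    m1   82       224   squad                306
8    m3   61       189   squad                250
add column prod = t['acc'] * t['params_m_plus_acc']:
  model  acc  params_m dataset  params_m_plus_acc   prod
0    m0   99       372   squad                471  46629
1    m3   68       615   squad                683  46444
2    m0   74       685      c4                759  56166
3    m1   39       694      c4                733  28587
4    m5   60       715   squad                775  46500
5    m3   62       282      c4                344  21328
6    m0   49       354      c4                403  19747
7    m1   82       224   squad                306  25092
8    m3   61       189   squad                250  15250
filter rows where dataset == 'squad':
  model  acc  params_m dataset  params_m_plus_acc   prod
0    m0   99       372   squad                471  46629
1    m3   68       615   squad                683  46444
4    m5   60       715   squad                775  46500
7    m1   82       224   squad                306  25092
8    m3   61       189   squad                250  15250
Finally, value at position 0, column 'prod' = 46629.

46629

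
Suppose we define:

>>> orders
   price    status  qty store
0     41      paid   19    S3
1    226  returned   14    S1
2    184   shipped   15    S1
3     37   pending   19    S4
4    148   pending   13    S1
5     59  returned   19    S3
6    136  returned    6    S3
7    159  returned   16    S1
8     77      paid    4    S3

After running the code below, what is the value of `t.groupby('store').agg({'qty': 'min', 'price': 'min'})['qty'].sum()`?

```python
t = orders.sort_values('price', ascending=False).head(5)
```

19

sort by price descending:
   price    status  qty store
1    226  returned   14    S1
2    184   shipped   15    S1
7    159  returned   16    S1
4    148   pending   13    S1
6    136  returned    6    S3
8     77      paid    4    S3
5     59  returned   19    S3
0     41      paid   19    S3
3     37   pending   19    S4
take first 5 rows:
   price    status  qty store
1    226  returned   14    S1
2    184   shipped   15    S1
7    159  returned   16    S1
4    148   pending   13    S1
6    136  returned    6    S3
group by store: min(qty), min(price):
       qty  price
store            
S1      13    148
S3       6    136
Hence 19.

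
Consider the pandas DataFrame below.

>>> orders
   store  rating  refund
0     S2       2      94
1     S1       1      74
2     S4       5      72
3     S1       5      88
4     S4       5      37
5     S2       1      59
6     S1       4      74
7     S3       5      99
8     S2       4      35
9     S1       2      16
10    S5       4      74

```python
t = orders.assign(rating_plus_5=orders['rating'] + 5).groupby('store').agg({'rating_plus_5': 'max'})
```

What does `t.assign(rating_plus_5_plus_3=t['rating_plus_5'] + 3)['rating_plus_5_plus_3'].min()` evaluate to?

12

add column rating_plus_5 = orders['rating'] + 5:
   store  rating  refund  rating_plus_5
0     S2       2      94              7
1     S1       1      74              6
2     S4       5      72             10
3     S1       5      88             10
4     S4       5      37             10
5     S2       1      59              6
6     S1       4      74              9
7     S3       5      99             10
8     S2       4      35              9
9     S1       2      16              7
10    S5       4      74              9
group by store, max of rating_plus_5:
       rating_plus_5
store               
S1                10
S2                 9
S3                10
S4                10
S5                 9
add column rating_plus_5_plus_3 = t['rating_plus_5'] + 3:
       rating_plus_5  rating_plus_5_plus_3
store                                     
S1                10                    13
S2                 9                    12
S3                10                    13
S4                10                    13
S5                 9                    12
Finally, min of column 'rating_plus_5_plus_3' = 12.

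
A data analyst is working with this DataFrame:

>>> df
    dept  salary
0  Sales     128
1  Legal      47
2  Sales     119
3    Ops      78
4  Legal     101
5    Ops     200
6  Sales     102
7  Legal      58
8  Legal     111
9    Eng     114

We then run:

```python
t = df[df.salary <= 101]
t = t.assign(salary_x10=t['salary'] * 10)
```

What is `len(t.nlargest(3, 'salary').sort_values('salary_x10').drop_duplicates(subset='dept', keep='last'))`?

2

filter rows where salary <= 101:
    dept  salary
1  Legal      47
3    Ops      78
4  Legal     101
7  Legal      58
add column salary_x10 = t['salary'] * 10:
    dept  salary  salary_x10
1  Legal      47         470
3    Ops      78         780
4  Legal     101        1010
7  Legal      58         580
take 3 rows with largest salary:
    dept  salary  salary_x10
4  Legal     101        1010
3    Ops      78         780
7  Legal      58         580
sort by salary_x10:
    dept  salary  salary_x10
7  Legal      58         580
3    Ops      78         780
4  Legal     101        1010
drop duplicate dept (keep=last):
    dept  salary  salary_x10
3    Ops      78         780
4  Legal     101        1010
Reading off the number of rows, we get 2.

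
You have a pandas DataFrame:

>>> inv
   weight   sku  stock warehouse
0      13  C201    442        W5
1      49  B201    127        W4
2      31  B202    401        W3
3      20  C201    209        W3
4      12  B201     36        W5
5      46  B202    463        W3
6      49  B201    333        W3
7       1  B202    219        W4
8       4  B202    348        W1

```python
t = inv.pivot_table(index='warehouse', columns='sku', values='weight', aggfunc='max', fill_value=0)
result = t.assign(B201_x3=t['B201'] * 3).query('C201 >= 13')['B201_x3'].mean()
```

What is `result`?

91.5

pivot: rows=warehouse, cols=sku, max(weight):
sku        B201  B202  C201
warehouse                  
W1            0     4     0
W3           49    46    20
W4           49     1     0
W5           12     0    13
add column B201_x3 = t['B201'] * 3:
sku        B201  B202  C201  B201_x3
warehouse                           
W1            0     4     0        0
W3           49    46    20      147
W4           49     1     0      147
W5           12     0    13       36
filter rows where C201 >= 13:
sku        B201  B202  C201  B201_x3
warehouse                           
W3           49    46    20      147
W5           12     0    13       36
Taking the mean of column 'B201_x3' gives 91.5.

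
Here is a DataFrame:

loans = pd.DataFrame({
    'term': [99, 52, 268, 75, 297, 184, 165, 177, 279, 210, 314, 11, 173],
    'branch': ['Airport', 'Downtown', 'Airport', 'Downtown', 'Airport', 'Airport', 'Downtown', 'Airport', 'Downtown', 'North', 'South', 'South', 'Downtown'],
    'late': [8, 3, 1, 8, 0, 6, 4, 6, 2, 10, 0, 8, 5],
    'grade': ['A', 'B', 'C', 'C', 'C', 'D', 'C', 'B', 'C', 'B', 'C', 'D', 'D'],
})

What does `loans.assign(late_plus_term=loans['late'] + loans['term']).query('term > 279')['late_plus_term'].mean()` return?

305.5

add column late_plus_term = loans['late'] + loans['term']:
    term    branch  late grade  late_plus_term
0     99   Airport     8     A             107
1     52  Downtown     3     B              55
2    268   Airport     1     C             269
3     75  Downtown     8     C              83
4    297   Airport     0     C             297
5    184   Airport     6     D             190
6    165  Downtown     4     C             169
7    177   Airport     6     B             183
8    279  Downtown     2     C             281
9    210     North    10     B             220
10   314     South     0     C             314
11    11     South     8     D              19
12   173  Downtown     5     D             178
filter rows where term > 279:
    term   branch  late grade  late_plus_term
4    297  Airport     0     C             297
10   314    South     0     C             314
Reading off the mean of column 'late_plus_term', we get 305.5.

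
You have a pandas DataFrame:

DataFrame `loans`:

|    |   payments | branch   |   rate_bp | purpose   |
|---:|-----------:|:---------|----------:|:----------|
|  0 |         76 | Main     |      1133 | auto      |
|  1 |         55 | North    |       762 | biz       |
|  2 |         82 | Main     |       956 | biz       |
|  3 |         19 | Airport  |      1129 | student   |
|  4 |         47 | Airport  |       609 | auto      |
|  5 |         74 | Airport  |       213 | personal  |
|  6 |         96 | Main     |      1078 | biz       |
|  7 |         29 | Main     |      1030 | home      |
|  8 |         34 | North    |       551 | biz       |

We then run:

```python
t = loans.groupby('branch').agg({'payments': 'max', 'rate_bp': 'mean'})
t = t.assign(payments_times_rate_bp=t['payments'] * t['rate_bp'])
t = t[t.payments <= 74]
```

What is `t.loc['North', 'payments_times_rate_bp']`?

group by branch: max(payments), mean(rate_bp):
         payments      rate_bp
branch                        
Airport        74   650.333333
Main           96  1049.250000
North          55   656.500000
add column payments_times_rate_bp = t['payments'] * t['rate_bp']:
         payments      rate_bp  payments_times_rate_bp
branch                                                
Airport        74   650.333333            48124.666667
Main           96  1049.250000           100728.000000
North          55   656.500000            36107.500000
filter rows where payments <= 74:
         payments     rate_bp  payments_times_rate_bp
branch                                               
Airport        74  650.333333            48124.666667
North          55  656.500000            36107.500000
Hence 36107.5.

36107.5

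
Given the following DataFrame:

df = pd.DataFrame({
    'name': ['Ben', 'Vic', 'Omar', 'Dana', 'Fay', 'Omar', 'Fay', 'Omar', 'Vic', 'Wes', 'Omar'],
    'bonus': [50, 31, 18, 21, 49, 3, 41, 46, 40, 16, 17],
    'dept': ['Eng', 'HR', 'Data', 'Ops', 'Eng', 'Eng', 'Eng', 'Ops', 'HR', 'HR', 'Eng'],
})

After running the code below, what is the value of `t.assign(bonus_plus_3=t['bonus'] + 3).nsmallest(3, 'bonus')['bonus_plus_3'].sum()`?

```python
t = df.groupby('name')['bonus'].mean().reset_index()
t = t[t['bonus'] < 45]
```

group by name, mean of bonus:
name
Ben     50.0
Dana    21.0
Fay     45.0
Omar    21.0
Vic     35.5
Wes     16.0
Name: bonus, dtype: float64
reset_index():
   name  bonus
0   Ben   50.0
1  Dana   21.0
2   Fay   45.0
3  Omar   21.0
4   Vic   35.5
5   Wes   16.0
filter rows where bonus < 45:
   name  bonus
1  Dana   21.0
3  Omar   21.0
4   Vic   35.5
5   Wes   16.0
add column bonus_plus_3 = t['bonus'] + 3:
   name  bonus  bonus_plus_3
1  Dana   21.0          24.0
3  Omar   21.0          24.0
4   Vic   35.5          38.5
5   Wes   16.0          19.0
take 3 rows with smallest bonus:
   name  bonus  bonus_plus_3
5   Wes   16.0          19.0
1  Dana   21.0          24.0
3  Omar   21.0          24.0
Then the sum of column 'bonus_plus_3': 67.0

67.0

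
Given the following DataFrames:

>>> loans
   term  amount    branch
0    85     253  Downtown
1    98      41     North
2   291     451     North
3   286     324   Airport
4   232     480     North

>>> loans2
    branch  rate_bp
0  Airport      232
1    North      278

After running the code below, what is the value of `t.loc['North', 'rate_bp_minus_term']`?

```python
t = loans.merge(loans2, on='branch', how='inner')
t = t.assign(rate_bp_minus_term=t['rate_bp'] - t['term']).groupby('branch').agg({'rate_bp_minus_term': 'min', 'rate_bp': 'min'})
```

-13

merge on 'branch' (how='inner') → 4 rows:
   term  amount   branch  rate_bp
0    98      41    North      278
1   291     451    North      278
2   286     324  Airport      232
3   232     480    North      278
add column rate_bp_minus_term = t['rate_bp'] - t['term']:
   term  amount   branch  rate_bp  rate_bp_minus_term
0    98      41    North      278                 180
1   291     451    North      278                 -13
2   286     324  Airport      232                 -54
3   232     480    North      278                  46
group by branch: min(rate_bp_minus_term), min(rate_bp):
         rate_bp_minus_term  rate_bp
branch                              
Airport                 -54      232
North                   -13      278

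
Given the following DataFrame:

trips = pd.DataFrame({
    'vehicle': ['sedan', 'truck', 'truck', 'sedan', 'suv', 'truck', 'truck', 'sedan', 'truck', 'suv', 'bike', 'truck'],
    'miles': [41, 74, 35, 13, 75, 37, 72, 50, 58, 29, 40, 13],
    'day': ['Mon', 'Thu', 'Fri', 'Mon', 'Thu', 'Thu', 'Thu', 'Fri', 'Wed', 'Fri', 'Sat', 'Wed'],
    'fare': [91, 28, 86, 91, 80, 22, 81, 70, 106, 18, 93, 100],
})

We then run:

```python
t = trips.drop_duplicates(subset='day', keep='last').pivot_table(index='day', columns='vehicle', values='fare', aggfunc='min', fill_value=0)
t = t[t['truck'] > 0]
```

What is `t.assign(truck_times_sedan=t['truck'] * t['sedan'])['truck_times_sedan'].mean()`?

drop duplicate day (keep=last):
   vehicle  miles  day  fare
3    sedan     13  Mon    91
6    truck     72  Thu    81
9      suv     29  Fri    18
10    bike     40  Sat    93
11   truck     13  Wed   100
pivot: rows=day, cols=vehicle, min(fare):
vehicle  bike  sedan  suv  truck
day                             
Fri         0      0   18      0
Mon         0     91    0      0
Sat        93      0    0      0
Thu         0      0    0     81
Wed         0      0    0    100
filter rows where truck > 0:
vehicle  bike  sedan  suv  truck
day                             
Thu         0      0    0     81
Wed         0      0    0    100
add column truck_times_sedan = t['truck'] * t['sedan']:
vehicle  bike  sedan  suv  truck  truck_times_sedan
day                                                
Thu         0      0    0     81                  0
Wed         0      0    0    100                  0
Then the mean of column 'truck_times_sedan': 0.0

0.0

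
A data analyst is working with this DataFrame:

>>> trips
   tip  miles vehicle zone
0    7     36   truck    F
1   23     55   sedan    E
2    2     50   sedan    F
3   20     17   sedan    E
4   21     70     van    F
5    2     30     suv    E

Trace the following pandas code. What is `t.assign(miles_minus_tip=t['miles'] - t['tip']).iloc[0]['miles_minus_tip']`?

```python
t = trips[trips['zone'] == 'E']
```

32

filter rows where zone == 'E':
   tip  miles vehicle zone
1   23     55   sedan    E
3   20     17   sedan    E
5    2     30     suv    E
add column miles_minus_tip = t['miles'] - t['tip']:
   tip  miles vehicle zone  miles_minus_tip
1   23     55   sedan    E               32
3   20     17   sedan    E               -3
5    2     30     suv    E               28
So iloc[0]['miles_minus_tip'] = 32.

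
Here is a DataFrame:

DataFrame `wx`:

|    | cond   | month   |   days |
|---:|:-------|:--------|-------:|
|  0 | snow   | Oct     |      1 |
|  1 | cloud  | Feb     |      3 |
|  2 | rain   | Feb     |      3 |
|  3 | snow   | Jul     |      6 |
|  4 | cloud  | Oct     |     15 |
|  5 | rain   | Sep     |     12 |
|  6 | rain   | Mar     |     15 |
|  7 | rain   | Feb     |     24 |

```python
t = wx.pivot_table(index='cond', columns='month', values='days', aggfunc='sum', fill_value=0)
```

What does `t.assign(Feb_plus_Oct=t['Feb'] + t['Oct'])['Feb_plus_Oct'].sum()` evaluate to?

pivot: rows=cond, cols=month, sum(days):
month  Feb  Jul  Mar  Oct  Sep
cond                          
cloud    3    0    0   15    0
rain    27    0   15    0   12
snow     0    6    0    1    0
add column Feb_plus_Oct = t['Feb'] + t['Oct']:
month  Feb  Jul  Mar  Oct  Sep  Feb_plus_Oct
cond                                        
cloud    3    0    0   15    0            18
rain    27    0   15    0   12            27
snow     0    6    0    1    0             1

46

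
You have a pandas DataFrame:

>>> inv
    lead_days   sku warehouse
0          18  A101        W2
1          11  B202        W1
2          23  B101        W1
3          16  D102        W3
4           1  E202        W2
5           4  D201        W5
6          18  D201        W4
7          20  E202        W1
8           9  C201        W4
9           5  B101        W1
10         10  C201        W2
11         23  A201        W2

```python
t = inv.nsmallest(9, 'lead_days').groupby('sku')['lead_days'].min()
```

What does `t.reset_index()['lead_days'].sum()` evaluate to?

64

take 9 rows with smallest lead_days:
    lead_days   sku warehouse
4           1  E202        W2
5           4  D201        W5
9           5  B101        W1
8           9  C201        W4
10         10  C201        W2
1          11  B202        W1
3          16  D102        W3
0          18  A101        W2
6          18  D201        W4
group by sku, min of lead_days:
sku
A101    18
B101     5
B202    11
C201     9
D102    16
D201     4
E202     1
Name: lead_days, dtype: int64
reset_index():
    sku  lead_days
0  A101         18
1  B101          5
2  B202         11
3  C201          9
4  D102         16
5  D201          4
6  E202          1
Reading off the sum of column 'lead_days', we get 64.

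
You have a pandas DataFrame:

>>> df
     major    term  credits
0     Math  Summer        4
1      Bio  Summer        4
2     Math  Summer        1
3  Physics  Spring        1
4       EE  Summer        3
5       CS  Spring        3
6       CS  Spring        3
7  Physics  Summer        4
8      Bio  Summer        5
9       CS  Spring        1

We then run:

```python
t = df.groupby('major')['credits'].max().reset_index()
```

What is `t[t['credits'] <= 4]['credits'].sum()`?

group by major, max of credits:
major
Bio        5
CS         3
EE         3
Math       4
Physics    4
Name: credits, dtype: int64
reset_index():
     major  credits
0      Bio        5
1       CS        3
2       EE        3
3     Math        4
4  Physics        4
filter rows where credits <= 4:
     major  credits
1       CS        3
2       EE        3
3     Math        4
4  Physics        4
Taking the sum of column 'credits' gives 14.

14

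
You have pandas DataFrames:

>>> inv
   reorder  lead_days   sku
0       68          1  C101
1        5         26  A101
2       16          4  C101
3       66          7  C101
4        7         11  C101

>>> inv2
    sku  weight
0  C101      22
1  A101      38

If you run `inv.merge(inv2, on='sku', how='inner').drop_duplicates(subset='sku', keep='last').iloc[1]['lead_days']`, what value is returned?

11

merge on 'sku' (how='inner') → 5 rows:
   reorder  lead_days   sku  weight
0       68          1  C101      22
1        5         26  A101      38
2       16          4  C101      22
3       66          7  C101      22
4        7         11  C101      22
drop duplicate sku (keep=last):
   reorder  lead_days   sku  weight
1        5         26  A101      38
4        7         11  C101      22
Hence 11.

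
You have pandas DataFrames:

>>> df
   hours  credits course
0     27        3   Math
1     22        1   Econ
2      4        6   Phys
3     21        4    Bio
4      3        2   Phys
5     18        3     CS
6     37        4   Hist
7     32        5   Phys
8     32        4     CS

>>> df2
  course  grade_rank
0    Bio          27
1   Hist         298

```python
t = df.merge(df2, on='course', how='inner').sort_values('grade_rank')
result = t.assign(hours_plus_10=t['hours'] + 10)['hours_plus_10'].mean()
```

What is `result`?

39.0

merge on 'course' (how='inner') → 2 rows:
   hours  credits course  grade_rank
0     21        4    Bio          27
1     37        4   Hist         298
sort by grade_rank:
   hours  credits course  grade_rank
0     21        4    Bio          27
1     37        4   Hist         298
add column hours_plus_10 = t['hours'] + 10:
   hours  credits course  grade_rank  hours_plus_10
0     21        4    Bio          27             31
1     37        4   Hist         298             47
Finally, mean of column 'hours_plus_10' = 39.0.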